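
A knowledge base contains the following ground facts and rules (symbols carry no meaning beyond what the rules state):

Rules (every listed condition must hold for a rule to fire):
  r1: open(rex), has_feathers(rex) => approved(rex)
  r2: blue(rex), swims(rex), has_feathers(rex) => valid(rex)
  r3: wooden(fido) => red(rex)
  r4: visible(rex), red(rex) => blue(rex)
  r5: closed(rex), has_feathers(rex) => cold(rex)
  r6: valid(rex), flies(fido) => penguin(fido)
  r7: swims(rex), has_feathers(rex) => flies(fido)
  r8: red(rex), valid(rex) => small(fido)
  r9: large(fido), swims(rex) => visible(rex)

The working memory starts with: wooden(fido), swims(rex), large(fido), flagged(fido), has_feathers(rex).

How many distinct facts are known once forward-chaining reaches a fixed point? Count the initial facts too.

Round 1: r3 [wooden(fido) => red(rex)]; r7 [swims(rex), has_feathers(rex) => flies(fido)]; r9 [large(fido), swims(rex) => visible(rex)]. New: red(rex), flies(fido), visible(rex).
Round 2: r4 [visible(rex), red(rex) => blue(rex)]. New: blue(rex).
Round 3: r2 [blue(rex), swims(rex), has_feathers(rex) => valid(rex)]. New: valid(rex).
Round 4: r6 [valid(rex), flies(fido) => penguin(fido)]; r8 [red(rex), valid(rex) => small(fido)]. New: penguin(fido), small(fido).
Closure: {blue(rex), flagged(fido), flies(fido), has_feathers(rex), large(fido), penguin(fido), red(rex), small(fido), swims(rex), valid(rex), visible(rex), wooden(fido)} — 12 facts.

12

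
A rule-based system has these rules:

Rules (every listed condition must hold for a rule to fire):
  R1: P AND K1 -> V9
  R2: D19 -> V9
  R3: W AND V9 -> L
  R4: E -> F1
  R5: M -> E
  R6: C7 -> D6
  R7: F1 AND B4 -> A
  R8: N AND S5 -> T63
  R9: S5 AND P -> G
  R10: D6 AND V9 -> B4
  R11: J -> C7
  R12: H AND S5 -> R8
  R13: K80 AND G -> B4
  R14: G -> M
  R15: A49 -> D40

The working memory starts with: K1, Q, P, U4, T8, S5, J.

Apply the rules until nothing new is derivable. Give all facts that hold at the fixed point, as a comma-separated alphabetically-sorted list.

A, B4, C7, D6, E, F1, G, J, K1, M, P, Q, S5, T8, U4, V9

Round 1 fires R1, R9, R11, giving V9, G, C7.
Round 2 fires R6, R14, giving D6, M.
Round 3 fires R5, R10, giving E, B4.
Round 4 fires R4, giving F1.
Round 5 fires R7, giving A.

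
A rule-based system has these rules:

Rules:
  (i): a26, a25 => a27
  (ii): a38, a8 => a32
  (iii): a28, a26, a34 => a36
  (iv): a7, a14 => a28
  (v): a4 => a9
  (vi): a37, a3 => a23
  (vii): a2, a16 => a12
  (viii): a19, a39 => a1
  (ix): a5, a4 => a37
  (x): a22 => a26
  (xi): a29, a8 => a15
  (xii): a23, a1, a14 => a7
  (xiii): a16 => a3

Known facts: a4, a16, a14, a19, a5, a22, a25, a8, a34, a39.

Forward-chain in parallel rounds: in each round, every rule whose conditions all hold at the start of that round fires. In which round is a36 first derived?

5

[1] (v) [a4 => a9]; (viii) [a19, a39 => a1]; (ix) [a5, a4 => a37]; (x) [a22 => a26]; (xiii) [a16 => a3]. ⇒ new: a9, a1, a37, a26, a3.
[2] (i) [a26, a25 => a27]; (vi) [a37, a3 => a23]. ⇒ new: a27, a23.
[3] (xii) [a23, a1, a14 => a7]. ⇒ new: a7.
[4] (iv) [a7, a14 => a28]. ⇒ new: a28.
[5] (iii) [a28, a26, a34 => a36]. ⇒ new: a36.
a36 first appears in round 5.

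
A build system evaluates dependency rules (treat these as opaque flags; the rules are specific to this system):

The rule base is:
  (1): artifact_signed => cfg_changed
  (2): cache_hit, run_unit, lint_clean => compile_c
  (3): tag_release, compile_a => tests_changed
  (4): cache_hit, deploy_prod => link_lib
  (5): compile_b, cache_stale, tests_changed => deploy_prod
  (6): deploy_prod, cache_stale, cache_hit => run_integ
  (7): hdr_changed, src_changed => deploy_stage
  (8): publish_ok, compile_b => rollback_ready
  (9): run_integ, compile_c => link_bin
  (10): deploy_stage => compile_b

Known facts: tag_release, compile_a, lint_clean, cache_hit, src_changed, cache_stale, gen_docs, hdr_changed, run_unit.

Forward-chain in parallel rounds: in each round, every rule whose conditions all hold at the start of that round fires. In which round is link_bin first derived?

[1] (2) [cache_hit, run_unit, lint_clean => compile_c]; (3) [tag_release, compile_a => tests_changed]; (7) [hdr_changed, src_changed => deploy_stage]. ⇒ new: compile_c, tests_changed, deploy_stage.
[2] (10) [deploy_stage => compile_b]. ⇒ new: compile_b.
[3] (5) [compile_b, cache_stale, tests_changed => deploy_prod]. ⇒ new: deploy_prod.
[4] (4) [cache_hit, deploy_prod => link_lib]; (6) [deploy_prod, cache_stale, cache_hit => run_integ]. ⇒ new: link_lib, run_integ.
[5] (9) [run_integ, compile_c => link_bin]. ⇒ new: link_bin.
link_bin first appears in round 5.

5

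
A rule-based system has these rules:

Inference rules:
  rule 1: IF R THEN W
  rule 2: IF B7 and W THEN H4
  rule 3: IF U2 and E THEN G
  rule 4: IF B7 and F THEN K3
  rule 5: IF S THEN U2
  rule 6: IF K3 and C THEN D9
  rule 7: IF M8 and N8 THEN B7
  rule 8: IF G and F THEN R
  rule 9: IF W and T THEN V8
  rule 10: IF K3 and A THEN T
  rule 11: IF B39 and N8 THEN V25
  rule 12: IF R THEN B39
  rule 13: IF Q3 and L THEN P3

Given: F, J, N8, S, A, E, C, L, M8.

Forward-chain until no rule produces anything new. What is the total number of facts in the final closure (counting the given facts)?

21

Round 1 — rule 5, rule 7, derive U2, B7.
Round 2 — rule 3, rule 4, derive G, K3.
Round 3 — rule 6, rule 8, rule 10, derive D9, R, T.
Round 4 — rule 1, rule 12, derive W, B39.
Round 5 — rule 2, rule 9, rule 11, derive H4, V8, V25.
Closure: {A, B39, B7, C, D9, E, F, G, H4, J, K3, L, M8, N8, R, S, T, U2, V25, V8, W} — 21 facts.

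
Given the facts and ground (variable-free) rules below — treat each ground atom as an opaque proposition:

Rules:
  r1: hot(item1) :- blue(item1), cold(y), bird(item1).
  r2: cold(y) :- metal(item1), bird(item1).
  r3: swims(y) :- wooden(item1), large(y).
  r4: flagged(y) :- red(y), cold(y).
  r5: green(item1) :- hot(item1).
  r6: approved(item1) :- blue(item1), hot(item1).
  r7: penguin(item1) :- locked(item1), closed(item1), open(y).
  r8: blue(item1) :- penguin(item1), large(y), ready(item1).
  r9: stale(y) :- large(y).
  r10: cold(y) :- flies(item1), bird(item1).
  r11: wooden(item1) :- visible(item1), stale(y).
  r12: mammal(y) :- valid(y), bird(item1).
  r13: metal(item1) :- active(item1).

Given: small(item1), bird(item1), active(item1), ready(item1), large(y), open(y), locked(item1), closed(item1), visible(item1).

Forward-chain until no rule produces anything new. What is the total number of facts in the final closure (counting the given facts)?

[1] r7 [penguin(item1) :- locked(item1), closed(item1), open(y).]; r9 [stale(y) :- large(y).]; r13 [metal(item1) :- active(item1).]. ⇒ new: penguin(item1), stale(y), metal(item1).
[2] r2 [cold(y) :- metal(item1), bird(item1).]; r8 [blue(item1) :- penguin(item1), large(y), ready(item1).]; r11 [wooden(item1) :- visible(item1), stale(y).]. ⇒ new: cold(y), blue(item1), wooden(item1).
[3] r1 [hot(item1) :- blue(item1), cold(y), bird(item1).]; r3 [swims(y) :- wooden(item1), large(y).]. ⇒ new: hot(item1), swims(y).
[4] r5 [green(item1) :- hot(item1).]; r6 [approved(item1) :- blue(item1), hot(item1).]. ⇒ new: green(item1), approved(item1).
Closure: {active(item1), approved(item1), bird(item1), blue(item1), closed(item1), cold(y), green(item1), hot(item1), large(y), locked(item1), metal(item1), open(y), penguin(item1), ready(item1), small(item1), stale(y), swims(y), visible(item1), wooden(item1)} — 19 facts.

19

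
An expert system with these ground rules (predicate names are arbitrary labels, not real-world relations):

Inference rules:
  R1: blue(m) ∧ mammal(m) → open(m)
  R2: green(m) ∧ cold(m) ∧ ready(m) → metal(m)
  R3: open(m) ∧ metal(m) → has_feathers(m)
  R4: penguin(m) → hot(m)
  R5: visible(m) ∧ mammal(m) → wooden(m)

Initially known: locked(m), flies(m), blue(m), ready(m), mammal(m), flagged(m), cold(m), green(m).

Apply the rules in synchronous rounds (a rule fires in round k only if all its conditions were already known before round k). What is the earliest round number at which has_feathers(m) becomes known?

[1] R1 [blue(m) ∧ mammal(m) → open(m)]; R2 [green(m) ∧ cold(m) ∧ ready(m) → metal(m)]. ⇒ new: open(m), metal(m).
[2] R3 [open(m) ∧ metal(m) → has_feathers(m)]. ⇒ new: has_feathers(m).
has_feathers(m) first appears in round 2.

2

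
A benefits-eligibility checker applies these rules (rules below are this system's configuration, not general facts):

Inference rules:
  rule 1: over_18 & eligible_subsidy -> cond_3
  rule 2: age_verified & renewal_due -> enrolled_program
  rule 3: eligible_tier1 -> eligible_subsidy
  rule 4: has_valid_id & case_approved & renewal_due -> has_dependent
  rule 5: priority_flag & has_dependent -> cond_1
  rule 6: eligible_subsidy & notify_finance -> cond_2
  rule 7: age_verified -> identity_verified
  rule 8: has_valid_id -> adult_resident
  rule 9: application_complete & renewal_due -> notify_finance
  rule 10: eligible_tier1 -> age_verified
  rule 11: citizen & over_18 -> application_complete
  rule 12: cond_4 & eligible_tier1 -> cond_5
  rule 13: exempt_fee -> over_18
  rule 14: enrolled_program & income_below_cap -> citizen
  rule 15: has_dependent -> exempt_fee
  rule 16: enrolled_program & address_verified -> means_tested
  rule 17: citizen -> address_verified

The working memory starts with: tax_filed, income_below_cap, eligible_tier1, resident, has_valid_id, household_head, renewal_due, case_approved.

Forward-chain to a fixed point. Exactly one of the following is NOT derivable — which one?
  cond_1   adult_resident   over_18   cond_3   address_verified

cond_1

Round 1: rule 3 [eligible_tier1 -> eligible_subsidy]; rule 4 [has_valid_id & case_approved & renewal_due -> has_dependent]; rule 8 [has_valid_id -> adult_resident]; rule 10 [eligible_tier1 -> age_verified]. New: eligible_subsidy, has_dependent, adult_resident, age_verified.
Round 2: rule 2 [age_verified & renewal_due -> enrolled_program]; rule 7 [age_verified -> identity_verified]; rule 15 [has_dependent -> exempt_fee]. New: enrolled_program, identity_verified, exempt_fee.
Round 3: rule 13 [exempt_fee -> over_18]; rule 14 [enrolled_program & income_below_cap -> citizen]. New: over_18, citizen.
Round 4: rule 1 [over_18 & eligible_subsidy -> cond_3]; rule 11 [citizen & over_18 -> application_complete]; rule 17 [citizen -> address_verified]. New: cond_3, application_complete, address_verified.
Round 5: rule 9 [application_complete & renewal_due -> notify_finance]; rule 16 [enrolled_program & address_verified -> means_tested]. New: notify_finance, means_tested.
Round 6: rule 6 [eligible_subsidy & notify_finance -> cond_2]. New: cond_2.
Derived: over_18 (round 3), adult_resident (round 1), address_verified (round 4), cond_3 (round 4). cond_1 never appears in any round.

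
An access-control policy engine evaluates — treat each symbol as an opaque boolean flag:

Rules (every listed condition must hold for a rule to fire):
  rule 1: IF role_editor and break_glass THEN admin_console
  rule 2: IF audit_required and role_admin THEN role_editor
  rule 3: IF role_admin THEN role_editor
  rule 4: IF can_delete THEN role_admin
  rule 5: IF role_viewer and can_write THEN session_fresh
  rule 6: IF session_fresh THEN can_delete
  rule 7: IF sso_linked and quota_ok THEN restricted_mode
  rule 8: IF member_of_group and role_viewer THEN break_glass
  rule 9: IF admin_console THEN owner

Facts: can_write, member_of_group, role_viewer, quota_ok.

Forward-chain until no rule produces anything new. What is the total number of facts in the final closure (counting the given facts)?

Round 1: rule 5 [IF role_viewer and can_write THEN session_fresh]; rule 8 [IF member_of_group and role_viewer THEN break_glass]. Adds session_fresh, break_glass.
Round 2: rule 6 [IF session_fresh THEN can_delete]. Adds can_delete.
Round 3: rule 4 [IF can_delete THEN role_admin]. Adds role_admin.
Round 4: rule 3 [IF role_admin THEN role_editor]. Adds role_editor.
Round 5: rule 1 [IF role_editor and break_glass THEN admin_console]. Adds admin_console.
Round 6: rule 9 [IF admin_console THEN owner]. Adds owner.
Closure: {admin_console, break_glass, can_delete, can_write, member_of_group, owner, quota_ok, role_admin, role_editor, role_viewer, session_fresh} — 11 facts.

11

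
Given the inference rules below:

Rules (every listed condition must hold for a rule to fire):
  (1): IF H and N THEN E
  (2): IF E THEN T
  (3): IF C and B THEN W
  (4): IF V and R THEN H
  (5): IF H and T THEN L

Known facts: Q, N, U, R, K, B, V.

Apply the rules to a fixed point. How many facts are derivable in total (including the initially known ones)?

Round 1 — (4), derive H.
Round 2 — (1), derive E.
Round 3 — (2), derive T.
Round 4 — (5), derive L.
Closure: {B, E, H, K, L, N, Q, R, T, U, V} — 11 facts.

11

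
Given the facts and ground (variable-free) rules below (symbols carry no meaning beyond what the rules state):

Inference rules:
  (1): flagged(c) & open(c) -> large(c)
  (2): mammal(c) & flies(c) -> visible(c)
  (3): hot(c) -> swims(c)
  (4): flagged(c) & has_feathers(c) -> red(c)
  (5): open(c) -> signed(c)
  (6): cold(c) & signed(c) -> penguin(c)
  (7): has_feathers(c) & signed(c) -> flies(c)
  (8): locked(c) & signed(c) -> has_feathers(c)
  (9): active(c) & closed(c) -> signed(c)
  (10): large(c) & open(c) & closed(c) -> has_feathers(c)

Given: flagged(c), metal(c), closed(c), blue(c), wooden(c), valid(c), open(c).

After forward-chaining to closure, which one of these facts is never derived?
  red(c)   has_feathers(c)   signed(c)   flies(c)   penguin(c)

penguin(c)

Round 1 — (1), (5), derive large(c), signed(c).
Round 2 — (10), derive has_feathers(c).
Round 3 — (4), (7), derive red(c), flies(c).
Derived: red(c) (round 3), has_feathers(c) (round 2), signed(c) (round 1), flies(c) (round 3). penguin(c) never appears in any round.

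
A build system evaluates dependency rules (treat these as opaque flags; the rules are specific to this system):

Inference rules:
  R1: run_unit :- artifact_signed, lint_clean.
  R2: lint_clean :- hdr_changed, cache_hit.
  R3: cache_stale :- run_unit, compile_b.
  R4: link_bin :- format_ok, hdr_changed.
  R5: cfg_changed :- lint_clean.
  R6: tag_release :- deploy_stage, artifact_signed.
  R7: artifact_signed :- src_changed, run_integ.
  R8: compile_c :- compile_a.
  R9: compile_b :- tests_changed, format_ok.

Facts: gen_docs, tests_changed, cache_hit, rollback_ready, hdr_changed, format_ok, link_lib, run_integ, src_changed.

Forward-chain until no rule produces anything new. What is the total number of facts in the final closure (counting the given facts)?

Round 1: R2 [lint_clean :- hdr_changed, cache_hit.]; R4 [link_bin :- format_ok, hdr_changed.]; R7 [artifact_signed :- src_changed, run_integ.]; R9 [compile_b :- tests_changed, format_ok.]. Adds lint_clean, link_bin, artifact_signed, compile_b.
Round 2: R1 [run_unit :- artifact_signed, lint_clean.]; R5 [cfg_changed :- lint_clean.]. Adds run_unit, cfg_changed.
Round 3: R3 [cache_stale :- run_unit, compile_b.]. Adds cache_stale.
Closure: {artifact_signed, cache_hit, cache_stale, cfg_changed, compile_b, format_ok, gen_docs, hdr_changed, link_bin, link_lib, lint_clean, rollback_ready, run_integ, run_unit, src_changed, tests_changed} — 16 facts.

16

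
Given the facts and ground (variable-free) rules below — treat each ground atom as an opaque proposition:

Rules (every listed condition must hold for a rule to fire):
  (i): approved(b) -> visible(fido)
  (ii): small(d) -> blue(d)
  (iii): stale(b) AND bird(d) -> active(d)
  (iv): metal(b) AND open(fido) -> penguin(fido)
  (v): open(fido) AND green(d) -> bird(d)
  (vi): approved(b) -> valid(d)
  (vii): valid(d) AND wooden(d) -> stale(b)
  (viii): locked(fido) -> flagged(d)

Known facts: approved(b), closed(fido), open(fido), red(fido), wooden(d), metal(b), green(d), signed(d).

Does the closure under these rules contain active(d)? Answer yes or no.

yes

Round 1 fires (i), (iv), (v), (vi), giving visible(fido), penguin(fido), bird(d), valid(d).
Round 2 fires (vii), giving stale(b).
Round 3 fires (iii), giving active(d).
active(d) appears in round 3, so it is derivable.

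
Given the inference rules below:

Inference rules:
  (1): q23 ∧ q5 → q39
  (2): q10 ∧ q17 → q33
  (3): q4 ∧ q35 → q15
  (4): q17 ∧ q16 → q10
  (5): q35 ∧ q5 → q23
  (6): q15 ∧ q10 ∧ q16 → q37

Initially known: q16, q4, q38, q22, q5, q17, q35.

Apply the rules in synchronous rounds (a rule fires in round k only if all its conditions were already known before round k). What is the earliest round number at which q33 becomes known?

2

Round 1: (3) [q4 ∧ q35 → q15]; (4) [q17 ∧ q16 → q10]; (5) [q35 ∧ q5 → q23]. New: q15, q10, q23.
Round 2: (1) [q23 ∧ q5 → q39]; (2) [q10 ∧ q17 → q33]; (6) [q15 ∧ q10 ∧ q16 → q37]. New: q39, q33, q37.
q33 first appears in round 2.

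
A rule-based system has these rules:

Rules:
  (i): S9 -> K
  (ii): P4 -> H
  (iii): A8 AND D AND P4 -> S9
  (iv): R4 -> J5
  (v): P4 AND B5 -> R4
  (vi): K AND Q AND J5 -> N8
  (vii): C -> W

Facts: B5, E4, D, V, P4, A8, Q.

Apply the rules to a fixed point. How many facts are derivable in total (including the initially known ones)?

13

Round 1: (ii) [P4 -> H]; (iii) [A8 AND D AND P4 -> S9]; (v) [P4 AND B5 -> R4]. New: H, S9, R4.
Round 2: (i) [S9 -> K]; (iv) [R4 -> J5]. New: K, J5.
Round 3: (vi) [K AND Q AND J5 -> N8]. New: N8.
Closure: {A8, B5, D, E4, H, J5, K, N8, P4, Q, R4, S9, V} — 13 facts.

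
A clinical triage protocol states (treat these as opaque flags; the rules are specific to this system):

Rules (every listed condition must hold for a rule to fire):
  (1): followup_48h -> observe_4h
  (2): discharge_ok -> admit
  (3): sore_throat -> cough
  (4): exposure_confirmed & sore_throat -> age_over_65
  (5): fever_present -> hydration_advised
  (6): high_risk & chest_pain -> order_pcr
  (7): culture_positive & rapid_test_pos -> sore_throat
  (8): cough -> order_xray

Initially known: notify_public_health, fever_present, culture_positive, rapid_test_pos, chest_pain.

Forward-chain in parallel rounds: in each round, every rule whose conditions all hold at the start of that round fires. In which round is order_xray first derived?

Round 1 — (5), (7), derive hydration_advised, sore_throat.
Round 2 — (3), derive cough.
Round 3 — (8), derive order_xray.
order_xray first appears in round 3.

3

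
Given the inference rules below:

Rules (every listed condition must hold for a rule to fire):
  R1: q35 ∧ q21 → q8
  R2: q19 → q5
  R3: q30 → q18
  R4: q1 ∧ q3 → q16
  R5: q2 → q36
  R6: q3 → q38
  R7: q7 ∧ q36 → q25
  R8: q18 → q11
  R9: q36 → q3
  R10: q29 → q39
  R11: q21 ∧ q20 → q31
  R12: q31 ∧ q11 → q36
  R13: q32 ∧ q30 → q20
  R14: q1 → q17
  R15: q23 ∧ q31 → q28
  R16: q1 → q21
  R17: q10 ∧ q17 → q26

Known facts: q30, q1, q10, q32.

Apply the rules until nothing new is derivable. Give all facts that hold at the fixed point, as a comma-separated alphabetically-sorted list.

q1, q10, q11, q16, q17, q18, q20, q21, q26, q3, q30, q31, q32, q36, q38

[1] R3 [q30 → q18]; R13 [q32 ∧ q30 → q20]; R14 [q1 → q17]; R16 [q1 → q21]. ⇒ new: q18, q20, q17, q21.
[2] R8 [q18 → q11]; R11 [q21 ∧ q20 → q31]; R17 [q10 ∧ q17 → q26]. ⇒ new: q11, q31, q26.
[3] R12 [q31 ∧ q11 → q36]. ⇒ new: q36.
[4] R9 [q36 → q3]. ⇒ new: q3.
[5] R4 [q1 ∧ q3 → q16]; R6 [q3 → q38]. ⇒ new: q16, q38.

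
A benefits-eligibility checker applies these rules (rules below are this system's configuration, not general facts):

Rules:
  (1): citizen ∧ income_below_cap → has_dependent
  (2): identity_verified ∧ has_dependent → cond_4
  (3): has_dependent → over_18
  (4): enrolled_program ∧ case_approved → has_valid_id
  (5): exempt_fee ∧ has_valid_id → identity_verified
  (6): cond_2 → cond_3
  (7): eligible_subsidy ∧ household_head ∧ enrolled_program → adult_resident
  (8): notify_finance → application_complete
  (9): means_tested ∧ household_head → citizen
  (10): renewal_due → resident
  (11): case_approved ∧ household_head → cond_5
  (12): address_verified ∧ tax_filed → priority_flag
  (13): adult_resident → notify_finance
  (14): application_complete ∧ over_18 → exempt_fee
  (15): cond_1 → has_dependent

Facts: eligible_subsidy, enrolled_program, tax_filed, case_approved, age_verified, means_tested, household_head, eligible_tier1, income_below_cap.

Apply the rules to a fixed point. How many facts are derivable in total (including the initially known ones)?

20

Round 1 — (4), (7), (9), (11), derive has_valid_id, adult_resident, citizen, cond_5.
Round 2 — (1), (13), derive has_dependent, notify_finance.
Round 3 — (3), (8), derive over_18, application_complete.
Round 4 — (14), derive exempt_fee.
Round 5 — (5), derive identity_verified.
Round 6 — (2), derive cond_4.
Closure: {adult_resident, age_verified, application_complete, case_approved, citizen, cond_4, cond_5, eligible_subsidy, eligible_tier1, enrolled_program, exempt_fee, has_dependent, has_valid_id, household_head, identity_verified, income_below_cap, means_tested, notify_finance, over_18, tax_filed} — 20 facts.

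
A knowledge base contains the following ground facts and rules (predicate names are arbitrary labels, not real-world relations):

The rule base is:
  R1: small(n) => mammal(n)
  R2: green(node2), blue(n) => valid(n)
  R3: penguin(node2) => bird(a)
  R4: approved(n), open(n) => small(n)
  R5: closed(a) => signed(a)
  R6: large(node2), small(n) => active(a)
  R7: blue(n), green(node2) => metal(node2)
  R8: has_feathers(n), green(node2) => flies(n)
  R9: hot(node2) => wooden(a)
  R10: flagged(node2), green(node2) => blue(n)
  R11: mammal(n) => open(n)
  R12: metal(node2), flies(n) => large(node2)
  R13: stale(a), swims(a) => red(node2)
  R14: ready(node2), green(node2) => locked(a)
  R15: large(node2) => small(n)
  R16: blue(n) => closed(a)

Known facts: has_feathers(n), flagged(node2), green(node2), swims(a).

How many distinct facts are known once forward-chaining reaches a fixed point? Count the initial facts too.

Round 1: R8 [has_feathers(n), green(node2) => flies(n)]; R10 [flagged(node2), green(node2) => blue(n)]. New: flies(n), blue(n).
Round 2: R2 [green(node2), blue(n) => valid(n)]; R7 [blue(n), green(node2) => metal(node2)]; R16 [blue(n) => closed(a)]. New: valid(n), metal(node2), closed(a).
Round 3: R5 [closed(a) => signed(a)]; R12 [metal(node2), flies(n) => large(node2)]. New: signed(a), large(node2).
Round 4: R15 [large(node2) => small(n)]. New: small(n).
Round 5: R1 [small(n) => mammal(n)]; R6 [large(node2), small(n) => active(a)]. New: mammal(n), active(a).
Round 6: R11 [mammal(n) => open(n)]. New: open(n).
Closure: {active(a), blue(n), closed(a), flagged(node2), flies(n), green(node2), has_feathers(n), large(node2), mammal(n), metal(node2), open(n), signed(a), small(n), swims(a), valid(n)} — 15 facts.

15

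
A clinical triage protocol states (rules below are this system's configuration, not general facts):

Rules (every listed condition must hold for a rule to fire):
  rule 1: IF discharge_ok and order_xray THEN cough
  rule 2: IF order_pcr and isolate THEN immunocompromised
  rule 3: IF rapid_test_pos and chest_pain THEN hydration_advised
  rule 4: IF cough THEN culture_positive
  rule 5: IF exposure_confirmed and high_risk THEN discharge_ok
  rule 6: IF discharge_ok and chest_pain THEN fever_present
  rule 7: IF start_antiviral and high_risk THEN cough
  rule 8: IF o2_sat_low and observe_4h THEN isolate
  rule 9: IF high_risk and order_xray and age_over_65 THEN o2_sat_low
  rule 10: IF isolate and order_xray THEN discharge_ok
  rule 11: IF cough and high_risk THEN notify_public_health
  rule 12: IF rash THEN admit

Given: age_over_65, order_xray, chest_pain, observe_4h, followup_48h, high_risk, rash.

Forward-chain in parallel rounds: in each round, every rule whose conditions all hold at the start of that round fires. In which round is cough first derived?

Round 1: rule 9 [IF high_risk and order_xray and age_over_65 THEN o2_sat_low]; rule 12 [IF rash THEN admit]. Adds o2_sat_low, admit.
Round 2: rule 8 [IF o2_sat_low and observe_4h THEN isolate]. Adds isolate.
Round 3: rule 10 [IF isolate and order_xray THEN discharge_ok]. Adds discharge_ok.
Round 4: rule 1 [IF discharge_ok and order_xray THEN cough]; rule 6 [IF discharge_ok and chest_pain THEN fever_present]. Adds cough, fever_present.
cough first appears in round 4.

4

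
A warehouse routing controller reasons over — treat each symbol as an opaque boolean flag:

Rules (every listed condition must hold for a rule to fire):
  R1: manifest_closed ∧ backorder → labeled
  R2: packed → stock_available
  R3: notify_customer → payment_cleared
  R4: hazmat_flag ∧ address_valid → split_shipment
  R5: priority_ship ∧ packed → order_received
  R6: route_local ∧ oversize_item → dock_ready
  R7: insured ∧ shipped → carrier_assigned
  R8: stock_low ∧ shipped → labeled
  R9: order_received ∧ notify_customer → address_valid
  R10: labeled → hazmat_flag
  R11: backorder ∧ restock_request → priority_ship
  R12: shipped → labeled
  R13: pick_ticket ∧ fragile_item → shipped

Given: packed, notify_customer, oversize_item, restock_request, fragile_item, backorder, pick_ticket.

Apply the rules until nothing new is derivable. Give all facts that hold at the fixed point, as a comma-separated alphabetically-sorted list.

address_valid, backorder, fragile_item, hazmat_flag, labeled, notify_customer, order_received, oversize_item, packed, payment_cleared, pick_ticket, priority_ship, restock_request, shipped, split_shipment, stock_available

Round 1: R2 [packed → stock_available]; R3 [notify_customer → payment_cleared]; R11 [backorder ∧ restock_request → priority_ship]; R13 [pick_ticket ∧ fragile_item → shipped]. Adds stock_available, payment_cleared, priority_ship, shipped.
Round 2: R5 [priority_ship ∧ packed → order_received]; R12 [shipped → labeled]. Adds order_received, labeled.
Round 3: R9 [order_received ∧ notify_customer → address_valid]; R10 [labeled → hazmat_flag]. Adds address_valid, hazmat_flag.
Round 4: R4 [hazmat_flag ∧ address_valid → split_shipment]. Adds split_shipment.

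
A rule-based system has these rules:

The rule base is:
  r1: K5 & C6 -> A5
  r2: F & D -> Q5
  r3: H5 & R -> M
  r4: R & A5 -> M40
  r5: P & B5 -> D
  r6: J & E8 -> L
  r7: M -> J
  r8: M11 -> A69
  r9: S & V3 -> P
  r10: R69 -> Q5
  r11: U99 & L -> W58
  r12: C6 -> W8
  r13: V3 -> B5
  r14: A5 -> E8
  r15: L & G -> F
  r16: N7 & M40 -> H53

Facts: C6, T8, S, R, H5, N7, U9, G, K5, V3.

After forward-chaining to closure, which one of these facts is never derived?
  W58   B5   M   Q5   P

W58

Round 1 fires r1, r3, r9, r12, r13, giving A5, M, P, W8, B5.
Round 2 fires r4, r5, r7, r14, giving M40, D, J, E8.
Round 3 fires r6, r16, giving L, H53.
Round 4 fires r15, giving F.
Round 5 fires r2, giving Q5.
Derived: Q5 (round 5), M (round 1), B5 (round 1), P (round 1). W58 never appears in any round.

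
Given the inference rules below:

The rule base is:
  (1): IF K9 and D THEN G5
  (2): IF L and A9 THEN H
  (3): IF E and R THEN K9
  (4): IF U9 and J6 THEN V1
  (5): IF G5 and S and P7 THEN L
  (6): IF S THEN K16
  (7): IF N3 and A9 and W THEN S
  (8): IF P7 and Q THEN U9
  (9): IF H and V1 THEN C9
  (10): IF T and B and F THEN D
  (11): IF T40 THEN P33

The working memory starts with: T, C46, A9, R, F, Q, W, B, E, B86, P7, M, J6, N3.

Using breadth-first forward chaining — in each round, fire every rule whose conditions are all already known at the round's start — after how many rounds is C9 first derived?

5

Round 1 fires (3), (7), (8), (10), giving K9, S, U9, D.
Round 2 fires (1), (4), (6), giving G5, V1, K16.
Round 3 fires (5), giving L.
Round 4 fires (2), giving H.
Round 5 fires (9), giving C9.
C9 first appears in round 5.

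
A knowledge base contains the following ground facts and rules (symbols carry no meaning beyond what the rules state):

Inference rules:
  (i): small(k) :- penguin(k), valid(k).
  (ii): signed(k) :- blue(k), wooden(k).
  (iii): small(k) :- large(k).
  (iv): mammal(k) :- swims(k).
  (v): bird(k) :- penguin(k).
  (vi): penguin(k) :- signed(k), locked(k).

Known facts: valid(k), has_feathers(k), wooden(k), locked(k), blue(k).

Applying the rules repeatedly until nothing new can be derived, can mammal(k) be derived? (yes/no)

no

Round 1: (ii) [signed(k) :- blue(k), wooden(k).]. New: signed(k).
Round 2: (vi) [penguin(k) :- signed(k), locked(k).]. New: penguin(k).
Round 3: (i) [small(k) :- penguin(k), valid(k).]; (v) [bird(k) :- penguin(k).]. New: small(k), bird(k).
Fixed point reached. mammal(k) is concluded only by (iv); (iv) needs swims(k) (never derived).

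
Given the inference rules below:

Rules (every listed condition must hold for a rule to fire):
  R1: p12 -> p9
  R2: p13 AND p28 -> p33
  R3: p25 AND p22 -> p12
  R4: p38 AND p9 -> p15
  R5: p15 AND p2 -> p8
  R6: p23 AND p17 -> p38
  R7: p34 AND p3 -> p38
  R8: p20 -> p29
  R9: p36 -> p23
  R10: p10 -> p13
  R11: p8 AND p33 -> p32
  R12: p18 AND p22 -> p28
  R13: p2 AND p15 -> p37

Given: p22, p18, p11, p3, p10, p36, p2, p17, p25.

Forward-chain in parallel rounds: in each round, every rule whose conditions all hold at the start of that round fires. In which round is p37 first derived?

4

Round 1 fires R3, R9, R10, R12, giving p12, p23, p13, p28.
Round 2 fires R1, R2, R6, giving p9, p33, p38.
Round 3 fires R4, giving p15.
Round 4 fires R5, R13, giving p8, p37.
p37 first appears in round 4.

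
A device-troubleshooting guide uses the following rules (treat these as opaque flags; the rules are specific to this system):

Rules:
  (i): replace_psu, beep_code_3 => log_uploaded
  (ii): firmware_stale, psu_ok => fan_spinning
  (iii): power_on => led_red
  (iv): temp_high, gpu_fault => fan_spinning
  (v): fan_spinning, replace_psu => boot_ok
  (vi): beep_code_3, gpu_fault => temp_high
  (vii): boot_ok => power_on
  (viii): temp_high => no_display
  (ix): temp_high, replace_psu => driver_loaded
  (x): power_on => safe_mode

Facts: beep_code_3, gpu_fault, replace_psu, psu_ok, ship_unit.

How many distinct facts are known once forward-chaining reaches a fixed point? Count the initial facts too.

[1] (i) [replace_psu, beep_code_3 => log_uploaded]; (vi) [beep_code_3, gpu_fault => temp_high]. ⇒ new: log_uploaded, temp_high.
[2] (iv) [temp_high, gpu_fault => fan_spinning]; (viii) [temp_high => no_display]; (ix) [temp_high, replace_psu => driver_loaded]. ⇒ new: fan_spinning, no_display, driver_loaded.
[3] (v) [fan_spinning, replace_psu => boot_ok]. ⇒ new: boot_ok.
[4] (vii) [boot_ok => power_on]. ⇒ new: power_on.
[5] (iii) [power_on => led_red]; (x) [power_on => safe_mode]. ⇒ new: led_red, safe_mode.
Closure: {beep_code_3, boot_ok, driver_loaded, fan_spinning, gpu_fault, led_red, log_uploaded, no_display, power_on, psu_ok, replace_psu, safe_mode, ship_unit, temp_high} — 14 facts.

14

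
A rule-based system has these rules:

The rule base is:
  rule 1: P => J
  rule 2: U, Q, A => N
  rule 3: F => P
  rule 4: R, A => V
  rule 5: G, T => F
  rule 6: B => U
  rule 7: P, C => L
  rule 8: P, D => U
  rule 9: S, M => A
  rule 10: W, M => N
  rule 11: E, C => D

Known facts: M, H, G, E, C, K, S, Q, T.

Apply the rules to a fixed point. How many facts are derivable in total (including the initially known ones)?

[1] rule 5 [G, T => F]; rule 9 [S, M => A]; rule 11 [E, C => D]. ⇒ new: F, A, D.
[2] rule 3 [F => P]. ⇒ new: P.
[3] rule 1 [P => J]; rule 7 [P, C => L]; rule 8 [P, D => U]. ⇒ new: J, L, U.
[4] rule 2 [U, Q, A => N]. ⇒ new: N.
Closure: {A, C, D, E, F, G, H, J, K, L, M, N, P, Q, S, T, U} — 17 facts.

17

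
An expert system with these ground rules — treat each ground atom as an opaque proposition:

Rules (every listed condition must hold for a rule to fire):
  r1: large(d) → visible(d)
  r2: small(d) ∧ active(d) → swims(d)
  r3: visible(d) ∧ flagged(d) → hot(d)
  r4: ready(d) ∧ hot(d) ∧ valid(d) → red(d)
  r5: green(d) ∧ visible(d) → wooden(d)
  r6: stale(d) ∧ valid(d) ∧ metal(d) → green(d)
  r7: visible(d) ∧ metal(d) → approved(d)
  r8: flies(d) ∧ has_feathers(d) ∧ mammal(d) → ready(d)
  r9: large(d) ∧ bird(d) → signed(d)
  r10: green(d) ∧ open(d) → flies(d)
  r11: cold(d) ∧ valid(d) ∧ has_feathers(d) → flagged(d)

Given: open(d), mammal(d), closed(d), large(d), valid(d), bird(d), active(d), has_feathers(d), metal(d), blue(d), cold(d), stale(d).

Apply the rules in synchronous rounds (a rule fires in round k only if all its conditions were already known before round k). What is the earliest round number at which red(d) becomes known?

4

Round 1: r1 [large(d) → visible(d)]; r6 [stale(d) ∧ valid(d) ∧ metal(d) → green(d)]; r9 [large(d) ∧ bird(d) → signed(d)]; r11 [cold(d) ∧ valid(d) ∧ has_feathers(d) → flagged(d)]. Adds visible(d), green(d), signed(d), flagged(d).
Round 2: r3 [visible(d) ∧ flagged(d) → hot(d)]; r5 [green(d) ∧ visible(d) → wooden(d)]; r7 [visible(d) ∧ metal(d) → approved(d)]; r10 [green(d) ∧ open(d) → flies(d)]. Adds hot(d), wooden(d), approved(d), flies(d).
Round 3: r8 [flies(d) ∧ has_feathers(d) ∧ mammal(d) → ready(d)]. Adds ready(d).
Round 4: r4 [ready(d) ∧ hot(d) ∧ valid(d) → red(d)]. Adds red(d).
red(d) first appears in round 4.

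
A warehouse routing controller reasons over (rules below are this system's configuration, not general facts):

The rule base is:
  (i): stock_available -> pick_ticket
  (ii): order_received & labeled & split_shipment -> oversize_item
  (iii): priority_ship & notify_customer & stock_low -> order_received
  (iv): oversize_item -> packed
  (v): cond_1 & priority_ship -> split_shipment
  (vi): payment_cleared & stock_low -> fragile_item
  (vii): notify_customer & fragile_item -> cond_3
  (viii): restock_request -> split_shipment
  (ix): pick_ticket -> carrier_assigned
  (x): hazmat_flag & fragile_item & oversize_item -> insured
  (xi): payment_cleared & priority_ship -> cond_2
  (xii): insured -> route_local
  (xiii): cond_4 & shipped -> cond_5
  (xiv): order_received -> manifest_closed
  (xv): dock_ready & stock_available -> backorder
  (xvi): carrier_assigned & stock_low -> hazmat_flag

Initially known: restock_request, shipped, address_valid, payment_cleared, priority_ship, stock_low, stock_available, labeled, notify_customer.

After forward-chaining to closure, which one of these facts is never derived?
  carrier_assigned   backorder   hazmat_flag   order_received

backorder

Round 1: (i) [stock_available -> pick_ticket]; (iii) [priority_ship & notify_customer & stock_low -> order_received]; (vi) [payment_cleared & stock_low -> fragile_item]; (viii) [restock_request -> split_shipment]; (xi) [payment_cleared & priority_ship -> cond_2]. New: pick_ticket, order_received, fragile_item, split_shipment, cond_2.
Round 2: (ii) [order_received & labeled & split_shipment -> oversize_item]; (vii) [notify_customer & fragile_item -> cond_3]; (ix) [pick_ticket -> carrier_assigned]; (xiv) [order_received -> manifest_closed]. New: oversize_item, cond_3, carrier_assigned, manifest_closed.
Round 3: (iv) [oversize_item -> packed]; (xvi) [carrier_assigned & stock_low -> hazmat_flag]. New: packed, hazmat_flag.
Round 4: (x) [hazmat_flag & fragile_item & oversize_item -> insured]. New: insured.
Round 5: (xii) [insured -> route_local]. New: route_local.
Derived: hazmat_flag (round 3), carrier_assigned (round 2), order_received (round 1). backorder never appears in any round.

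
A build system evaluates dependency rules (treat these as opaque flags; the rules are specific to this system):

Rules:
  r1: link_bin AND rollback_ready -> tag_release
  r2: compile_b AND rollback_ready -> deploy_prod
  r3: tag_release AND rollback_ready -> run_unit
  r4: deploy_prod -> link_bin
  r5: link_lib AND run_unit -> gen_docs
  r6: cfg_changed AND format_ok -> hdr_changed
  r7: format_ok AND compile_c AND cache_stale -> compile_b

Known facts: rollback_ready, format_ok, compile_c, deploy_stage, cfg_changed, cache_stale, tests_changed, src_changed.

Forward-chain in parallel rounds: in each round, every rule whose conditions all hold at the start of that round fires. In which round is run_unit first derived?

5

Round 1 — r6, r7, derive hdr_changed, compile_b.
Round 2 — r2, derive deploy_prod.
Round 3 — r4, derive link_bin.
Round 4 — r1, derive tag_release.
Round 5 — r3, derive run_unit.
run_unit first appears in round 5.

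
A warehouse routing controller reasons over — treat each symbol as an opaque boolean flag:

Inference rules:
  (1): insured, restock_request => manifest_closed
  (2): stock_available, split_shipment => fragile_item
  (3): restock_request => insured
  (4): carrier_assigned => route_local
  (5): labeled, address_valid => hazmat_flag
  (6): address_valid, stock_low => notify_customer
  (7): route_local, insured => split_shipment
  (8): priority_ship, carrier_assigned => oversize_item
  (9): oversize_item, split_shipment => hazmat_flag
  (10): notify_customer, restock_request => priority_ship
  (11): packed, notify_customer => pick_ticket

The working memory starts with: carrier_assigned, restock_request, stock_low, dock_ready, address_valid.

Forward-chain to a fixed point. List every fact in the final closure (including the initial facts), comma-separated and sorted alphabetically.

Round 1 fires (3), (4), (6), giving insured, route_local, notify_customer.
Round 2 fires (1), (7), (10), giving manifest_closed, split_shipment, priority_ship.
Round 3 fires (8), giving oversize_item.
Round 4 fires (9), giving hazmat_flag.

address_valid, carrier_assigned, dock_ready, hazmat_flag, insured, manifest_closed, notify_customer, oversize_item, priority_ship, restock_request, route_local, split_shipment, stock_low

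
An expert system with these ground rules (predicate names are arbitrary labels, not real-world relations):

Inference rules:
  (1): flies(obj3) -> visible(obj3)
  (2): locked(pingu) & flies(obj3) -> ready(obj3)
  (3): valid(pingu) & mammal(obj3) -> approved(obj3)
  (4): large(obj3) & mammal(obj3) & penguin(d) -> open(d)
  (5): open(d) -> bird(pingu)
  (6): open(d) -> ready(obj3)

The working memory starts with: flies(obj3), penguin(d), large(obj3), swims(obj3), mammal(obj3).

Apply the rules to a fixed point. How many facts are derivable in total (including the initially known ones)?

[1] (1) [flies(obj3) -> visible(obj3)]; (4) [large(obj3) & mammal(obj3) & penguin(d) -> open(d)]. ⇒ new: visible(obj3), open(d).
[2] (5) [open(d) -> bird(pingu)]; (6) [open(d) -> ready(obj3)]. ⇒ new: bird(pingu), ready(obj3).
Closure: {bird(pingu), flies(obj3), large(obj3), mammal(obj3), open(d), penguin(d), ready(obj3), swims(obj3), visible(obj3)} — 9 facts.

9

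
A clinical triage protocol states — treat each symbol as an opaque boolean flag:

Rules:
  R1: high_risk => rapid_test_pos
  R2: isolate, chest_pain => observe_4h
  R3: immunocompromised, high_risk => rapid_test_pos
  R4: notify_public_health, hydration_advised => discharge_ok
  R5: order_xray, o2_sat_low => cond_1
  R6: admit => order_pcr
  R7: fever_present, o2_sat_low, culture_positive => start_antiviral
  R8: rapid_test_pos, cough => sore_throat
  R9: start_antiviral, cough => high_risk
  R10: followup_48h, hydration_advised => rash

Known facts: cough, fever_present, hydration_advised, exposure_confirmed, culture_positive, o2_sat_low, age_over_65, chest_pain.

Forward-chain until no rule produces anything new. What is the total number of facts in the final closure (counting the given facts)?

12

Round 1 — R7, derive start_antiviral.
Round 2 — R9, derive high_risk.
Round 3 — R1, derive rapid_test_pos.
Round 4 — R8, derive sore_throat.
Closure: {age_over_65, chest_pain, cough, culture_positive, exposure_confirmed, fever_present, high_risk, hydration_advised, o2_sat_low, rapid_test_pos, sore_throat, start_antiviral} — 12 facts.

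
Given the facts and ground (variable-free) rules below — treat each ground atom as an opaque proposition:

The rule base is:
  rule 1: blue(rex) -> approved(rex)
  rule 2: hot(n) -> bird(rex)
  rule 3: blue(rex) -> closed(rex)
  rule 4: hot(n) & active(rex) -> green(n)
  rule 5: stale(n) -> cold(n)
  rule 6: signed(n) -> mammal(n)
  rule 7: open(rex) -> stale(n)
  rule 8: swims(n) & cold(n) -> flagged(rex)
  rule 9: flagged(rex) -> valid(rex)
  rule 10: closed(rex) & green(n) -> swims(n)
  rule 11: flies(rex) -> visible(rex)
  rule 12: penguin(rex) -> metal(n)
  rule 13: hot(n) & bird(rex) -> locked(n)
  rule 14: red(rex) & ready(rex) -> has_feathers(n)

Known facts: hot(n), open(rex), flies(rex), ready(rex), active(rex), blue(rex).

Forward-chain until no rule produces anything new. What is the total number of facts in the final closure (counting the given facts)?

17

Round 1 — rule 1, rule 2, rule 3, rule 4, rule 7, rule 11, derive approved(rex), bird(rex), closed(rex), green(n), stale(n), visible(rex).
Round 2 — rule 5, rule 10, rule 13, derive cold(n), swims(n), locked(n).
Round 3 — rule 8, derive flagged(rex).
Round 4 — rule 9, derive valid(rex).
Closure: {active(rex), approved(rex), bird(rex), blue(rex), closed(rex), cold(n), flagged(rex), flies(rex), green(n), hot(n), locked(n), open(rex), ready(rex), stale(n), swims(n), valid(rex), visible(rex)} — 17 facts.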